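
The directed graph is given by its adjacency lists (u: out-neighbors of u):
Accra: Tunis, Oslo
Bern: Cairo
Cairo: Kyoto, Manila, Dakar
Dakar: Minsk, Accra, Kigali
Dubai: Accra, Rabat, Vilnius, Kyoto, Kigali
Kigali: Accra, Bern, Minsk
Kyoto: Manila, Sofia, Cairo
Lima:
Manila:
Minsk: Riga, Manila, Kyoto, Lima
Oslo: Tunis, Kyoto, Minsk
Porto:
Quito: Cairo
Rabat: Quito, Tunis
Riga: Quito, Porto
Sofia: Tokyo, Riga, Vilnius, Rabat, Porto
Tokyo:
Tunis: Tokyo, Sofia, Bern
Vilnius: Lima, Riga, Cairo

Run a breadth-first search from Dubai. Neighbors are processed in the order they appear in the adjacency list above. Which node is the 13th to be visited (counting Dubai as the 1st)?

Manila

Visit Dubai; enqueue Accra, Rabat, Vilnius, Kyoto, Kigali → queue [Accra, Rabat, Vilnius, Kyoto, Kigali]
Visit Accra; enqueue Tunis, Oslo → queue [Rabat, Vilnius, Kyoto, Kigali, Tunis, Oslo]
Visit Rabat; enqueue Quito → queue [Vilnius, Kyoto, Kigali, Tunis, Oslo, Quito]
Visit Vilnius; enqueue Lima, Riga, Cairo → queue [Kyoto, Kigali, Tunis, Oslo, Quito, Lima, Riga, Cairo]
Visit Kyoto; enqueue Manila, Sofia → queue [Kigali, Tunis, Oslo, Quito, Lima, Riga, Cairo, Manila, Sofia]
Visit Kigali; enqueue Bern, Minsk → queue [Tunis, Oslo, Quito, Lima, Riga, Cairo, Manila, Sofia, Bern, Minsk]
Visit Tunis; enqueue Tokyo → queue [Oslo, Quito, Lima, Riga, Cairo, Manila, Sofia, Bern, Minsk, Tokyo]
Visit Oslo → queue [Quito, Lima, Riga, Cairo, Manila, Sofia, Bern, Minsk, Tokyo]
Visit Quito → queue [Lima, Riga, Cairo, Manila, Sofia, Bern, Minsk, Tokyo]
Visit Lima → queue [Riga, Cairo, Manila, Sofia, Bern, Minsk, Tokyo]
Visit Riga; enqueue Porto → queue [Cairo, Manila, Sofia, Bern, Minsk, Tokyo, Porto]
Visit Cairo; enqueue Dakar → queue [Manila, Sofia, Bern, Minsk, Tokyo, Porto, Dakar]
Visit Manila → queue [Sofia, Bern, Minsk, Tokyo, Porto, Dakar]
Visit Sofia → queue [Bern, Minsk, Tokyo, Porto, Dakar]
Visit Bern → queue [Minsk, Tokyo, Porto, Dakar]
Visit Minsk → queue [Tokyo, Porto, Dakar]
Visit Tokyo → queue [Porto, Dakar]
Visit Porto → queue [Dakar]
Visit Dakar → queue []

Visit order: Dubai, Accra, Rabat, Vilnius, Kyoto, Kigali, Tunis, Oslo, Quito, Lima, Riga, Cairo, Manila, Sofia, Bern, Minsk, Tokyo, Porto, Dakar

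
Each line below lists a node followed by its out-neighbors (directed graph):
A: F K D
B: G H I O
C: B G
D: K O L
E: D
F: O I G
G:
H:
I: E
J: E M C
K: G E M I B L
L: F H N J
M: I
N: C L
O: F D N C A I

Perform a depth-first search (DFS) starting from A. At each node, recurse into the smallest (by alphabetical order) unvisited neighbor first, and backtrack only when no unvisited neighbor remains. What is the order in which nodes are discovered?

Visit A
A → D
D → K
K → B
B → G
B → H
B → I
I → E
B → O
O → C
O → F
O → N
N → L
L → J
J → M

A -> D -> K -> B -> G -> H -> I -> E -> O -> C -> F -> N -> L -> J -> M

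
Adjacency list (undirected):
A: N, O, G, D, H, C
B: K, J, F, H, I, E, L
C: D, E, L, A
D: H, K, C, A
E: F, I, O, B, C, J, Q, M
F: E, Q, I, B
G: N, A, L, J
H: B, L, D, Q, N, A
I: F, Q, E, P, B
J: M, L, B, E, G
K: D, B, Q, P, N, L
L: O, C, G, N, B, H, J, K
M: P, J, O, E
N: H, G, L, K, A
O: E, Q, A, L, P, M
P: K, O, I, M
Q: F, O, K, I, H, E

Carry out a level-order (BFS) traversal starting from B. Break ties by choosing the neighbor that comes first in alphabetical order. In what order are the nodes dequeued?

Visit B; enqueue E, F, H, I, J, K, L → queue [E, F, H, I, J, K, L]
Visit E; enqueue C, M, O, Q → queue [F, H, I, J, K, L, C, M, O, Q]
Visit F → queue [H, I, J, K, L, C, M, O, Q]
Visit H; enqueue A, D, N → queue [I, J, K, L, C, M, O, Q, A, D, N]
Visit I; enqueue P → queue [J, K, L, C, M, O, Q, A, D, N, P]
Visit J; enqueue G → queue [K, L, C, M, O, Q, A, D, N, P, G]
Visit K → queue [L, C, M, O, Q, A, D, N, P, G]
Visit L → queue [C, M, O, Q, A, D, N, P, G]
Visit C → queue [M, O, Q, A, D, N, P, G]
Visit M → queue [O, Q, A, D, N, P, G]
Visit O → queue [Q, A, D, N, P, G]
Visit Q → queue [A, D, N, P, G]
Visit A → queue [D, N, P, G]
Visit D → queue [N, P, G]
Visit N → queue [P, G]
Visit P → queue [G]
Visit G → queue []

B -> E -> F -> H -> I -> J -> K -> L -> C -> M -> O -> Q -> A -> D -> N -> P -> G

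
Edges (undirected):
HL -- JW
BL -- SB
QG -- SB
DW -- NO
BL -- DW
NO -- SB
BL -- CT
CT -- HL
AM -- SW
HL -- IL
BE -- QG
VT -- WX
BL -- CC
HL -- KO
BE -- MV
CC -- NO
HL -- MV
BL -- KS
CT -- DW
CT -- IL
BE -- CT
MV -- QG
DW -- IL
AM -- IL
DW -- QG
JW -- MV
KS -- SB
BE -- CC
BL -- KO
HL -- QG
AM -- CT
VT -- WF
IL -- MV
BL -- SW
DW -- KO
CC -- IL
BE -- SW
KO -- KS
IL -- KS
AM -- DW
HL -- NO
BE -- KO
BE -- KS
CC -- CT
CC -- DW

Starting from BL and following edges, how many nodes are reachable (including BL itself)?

16

BFS from BL visits: BL, SW, SB, KS, KO, DW, CT, CC, BE, AM, QG, NO, IL, HL, MV, JW
Reachable nodes: 16 of 19 total.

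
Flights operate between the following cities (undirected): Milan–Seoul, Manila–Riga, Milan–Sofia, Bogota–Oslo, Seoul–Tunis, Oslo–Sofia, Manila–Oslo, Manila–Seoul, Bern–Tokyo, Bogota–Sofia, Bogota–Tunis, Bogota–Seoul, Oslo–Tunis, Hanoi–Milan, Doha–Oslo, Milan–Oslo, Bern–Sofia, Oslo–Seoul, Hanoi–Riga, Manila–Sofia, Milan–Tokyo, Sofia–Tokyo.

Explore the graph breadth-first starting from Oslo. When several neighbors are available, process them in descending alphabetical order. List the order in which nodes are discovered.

Oslo -> Tunis -> Sofia -> Seoul -> Milan -> Manila -> Doha -> Bogota -> Tokyo -> Bern -> Hanoi -> Riga

Visit Oslo; enqueue Tunis, Sofia, Seoul, Milan, Manila, Doha, Bogota → queue [Tunis, Sofia, Seoul, Milan, Manila, Doha, Bogota]
Visit Tunis → queue [Sofia, Seoul, Milan, Manila, Doha, Bogota]
Visit Sofia; enqueue Tokyo, Bern → queue [Seoul, Milan, Manila, Doha, Bogota, Tokyo, Bern]
Visit Seoul → queue [Milan, Manila, Doha, Bogota, Tokyo, Bern]
Visit Milan; enqueue Hanoi → queue [Manila, Doha, Bogota, Tokyo, Bern, Hanoi]
Visit Manila; enqueue Riga → queue [Doha, Bogota, Tokyo, Bern, Hanoi, Riga]
Visit Doha → queue [Bogota, Tokyo, Bern, Hanoi, Riga]
Visit Bogota → queue [Tokyo, Bern, Hanoi, Riga]
Visit Tokyo → queue [Bern, Hanoi, Riga]
Visit Bern → queue [Hanoi, Riga]
Visit Hanoi → queue [Riga]
Visit Riga → queue []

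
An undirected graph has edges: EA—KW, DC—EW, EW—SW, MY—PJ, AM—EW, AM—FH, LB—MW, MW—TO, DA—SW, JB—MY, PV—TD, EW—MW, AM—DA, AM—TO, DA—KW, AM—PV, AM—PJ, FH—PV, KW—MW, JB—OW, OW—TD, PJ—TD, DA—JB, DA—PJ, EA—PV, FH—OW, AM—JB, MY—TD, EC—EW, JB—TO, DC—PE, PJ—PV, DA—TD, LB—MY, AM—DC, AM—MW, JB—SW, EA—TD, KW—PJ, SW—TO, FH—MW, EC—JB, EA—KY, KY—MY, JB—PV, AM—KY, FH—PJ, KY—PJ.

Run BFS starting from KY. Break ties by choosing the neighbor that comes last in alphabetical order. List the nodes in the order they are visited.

KY → PJ → MY → EA → AM → TD → PV → KW → FH → DA → LB → JB → TO → MW → EW → DC → OW → SW → EC → PE

Visit KY; enqueue PJ, MY, EA, AM → queue [PJ, MY, EA, AM]
Visit PJ; enqueue TD, PV, KW, FH, DA → queue [MY, EA, AM, TD, PV, KW, FH, DA]
Visit MY; enqueue LB, JB → queue [EA, AM, TD, PV, KW, FH, DA, LB, JB]
Visit EA → queue [AM, TD, PV, KW, FH, DA, LB, JB]
Visit AM; enqueue TO, MW, EW, DC → queue [TD, PV, KW, FH, DA, LB, JB, TO, MW, EW, DC]
Visit TD; enqueue OW → queue [PV, KW, FH, DA, LB, JB, TO, MW, EW, DC, OW]
Visit PV → queue [KW, FH, DA, LB, JB, TO, MW, EW, DC, OW]
Visit KW → queue [FH, DA, LB, JB, TO, MW, EW, DC, OW]
Visit FH → queue [DA, LB, JB, TO, MW, EW, DC, OW]
Visit DA; enqueue SW → queue [LB, JB, TO, MW, EW, DC, OW, SW]
Visit LB → queue [JB, TO, MW, EW, DC, OW, SW]
Visit JB; enqueue EC → queue [TO, MW, EW, DC, OW, SW, EC]
Visit TO → queue [MW, EW, DC, OW, SW, EC]
Visit MW → queue [EW, DC, OW, SW, EC]
Visit EW → queue [DC, OW, SW, EC]
Visit DC; enqueue PE → queue [OW, SW, EC, PE]
Visit OW → queue [SW, EC, PE]
Visit SW → queue [EC, PE]
Visit EC → queue [PE]
Visit PE → queue []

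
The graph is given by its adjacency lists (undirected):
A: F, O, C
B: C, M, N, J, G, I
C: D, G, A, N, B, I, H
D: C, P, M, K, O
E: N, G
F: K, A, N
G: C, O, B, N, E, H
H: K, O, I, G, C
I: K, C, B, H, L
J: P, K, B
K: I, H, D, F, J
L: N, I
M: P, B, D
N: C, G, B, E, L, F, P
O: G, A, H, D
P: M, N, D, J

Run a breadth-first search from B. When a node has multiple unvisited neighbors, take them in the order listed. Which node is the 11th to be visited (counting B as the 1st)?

P

Visit B; enqueue C, M, N, J, G, I → queue [C, M, N, J, G, I]
Visit C; enqueue D, A, H → queue [M, N, J, G, I, D, A, H]
Visit M; enqueue P → queue [N, J, G, I, D, A, H, P]
Visit N; enqueue E, L, F → queue [J, G, I, D, A, H, P, E, L, F]
Visit J; enqueue K → queue [G, I, D, A, H, P, E, L, F, K]
Visit G; enqueue O → queue [I, D, A, H, P, E, L, F, K, O]
Visit I → queue [D, A, H, P, E, L, F, K, O]
Visit D → queue [A, H, P, E, L, F, K, O]
Visit A → queue [H, P, E, L, F, K, O]
Visit H → queue [P, E, L, F, K, O]
Visit P → queue [E, L, F, K, O]
Visit E → queue [L, F, K, O]
Visit L → queue [F, K, O]
Visit F → queue [K, O]
Visit K → queue [O]
Visit O → queue []

Visit order: B, C, M, N, J, G, I, D, A, H, P, E, L, F, K, O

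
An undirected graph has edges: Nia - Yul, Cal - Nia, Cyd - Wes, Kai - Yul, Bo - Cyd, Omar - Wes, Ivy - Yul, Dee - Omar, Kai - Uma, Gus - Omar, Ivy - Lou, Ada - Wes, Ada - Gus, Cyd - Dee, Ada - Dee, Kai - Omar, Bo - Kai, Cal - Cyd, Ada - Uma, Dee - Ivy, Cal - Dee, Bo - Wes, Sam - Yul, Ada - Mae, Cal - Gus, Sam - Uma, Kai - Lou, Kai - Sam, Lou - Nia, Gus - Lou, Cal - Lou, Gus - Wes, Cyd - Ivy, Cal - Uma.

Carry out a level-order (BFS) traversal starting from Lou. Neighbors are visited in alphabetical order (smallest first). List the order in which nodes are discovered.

Visit Lou; enqueue Cal, Gus, Ivy, Kai, Nia → queue [Cal, Gus, Ivy, Kai, Nia]
Visit Cal; enqueue Cyd, Dee, Uma → queue [Gus, Ivy, Kai, Nia, Cyd, Dee, Uma]
Visit Gus; enqueue Ada, Omar, Wes → queue [Ivy, Kai, Nia, Cyd, Dee, Uma, Ada, Omar, Wes]
Visit Ivy; enqueue Yul → queue [Kai, Nia, Cyd, Dee, Uma, Ada, Omar, Wes, Yul]
Visit Kai; enqueue Bo, Sam → queue [Nia, Cyd, Dee, Uma, Ada, Omar, Wes, Yul, Bo, Sam]
Visit Nia → queue [Cyd, Dee, Uma, Ada, Omar, Wes, Yul, Bo, Sam]
Visit Cyd → queue [Dee, Uma, Ada, Omar, Wes, Yul, Bo, Sam]
Visit Dee → queue [Uma, Ada, Omar, Wes, Yul, Bo, Sam]
Visit Uma → queue [Ada, Omar, Wes, Yul, Bo, Sam]
Visit Ada; enqueue Mae → queue [Omar, Wes, Yul, Bo, Sam, Mae]
Visit Omar → queue [Wes, Yul, Bo, Sam, Mae]
Visit Wes → queue [Yul, Bo, Sam, Mae]
Visit Yul → queue [Bo, Sam, Mae]
Visit Bo → queue [Sam, Mae]
Visit Sam → queue [Mae]
Visit Mae → queue []

Lou -> Cal -> Gus -> Ivy -> Kai -> Nia -> Cyd -> Dee -> Uma -> Ada -> Omar -> Wes -> Yul -> Bo -> Sam -> Mae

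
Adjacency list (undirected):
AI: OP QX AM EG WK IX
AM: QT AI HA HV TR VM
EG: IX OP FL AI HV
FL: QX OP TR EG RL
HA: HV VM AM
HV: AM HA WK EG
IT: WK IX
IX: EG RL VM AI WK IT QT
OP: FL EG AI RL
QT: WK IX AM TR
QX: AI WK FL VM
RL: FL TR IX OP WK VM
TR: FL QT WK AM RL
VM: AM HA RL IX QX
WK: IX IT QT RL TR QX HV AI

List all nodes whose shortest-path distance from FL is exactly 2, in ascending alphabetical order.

Level 0: FL
Level 1: EG, OP, QX, RL, TR
Level 2: AI, AM, HV, IX, QT, VM, WK
Level 3: HA, IT

AI, AM, HV, IX, QT, VM, WK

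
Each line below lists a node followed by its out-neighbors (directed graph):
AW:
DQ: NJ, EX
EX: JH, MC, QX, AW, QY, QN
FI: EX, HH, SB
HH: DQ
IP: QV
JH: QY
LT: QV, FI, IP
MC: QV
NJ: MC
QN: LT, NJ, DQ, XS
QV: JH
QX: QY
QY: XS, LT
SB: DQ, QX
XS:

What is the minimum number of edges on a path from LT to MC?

Level 0: LT
Level 1: FI, IP, QV
Level 2: EX, HH, JH, SB
Level 3: AW, DQ, MC, QN, QX, QY
Level 4: NJ, XS
MC first appears at level 3.

3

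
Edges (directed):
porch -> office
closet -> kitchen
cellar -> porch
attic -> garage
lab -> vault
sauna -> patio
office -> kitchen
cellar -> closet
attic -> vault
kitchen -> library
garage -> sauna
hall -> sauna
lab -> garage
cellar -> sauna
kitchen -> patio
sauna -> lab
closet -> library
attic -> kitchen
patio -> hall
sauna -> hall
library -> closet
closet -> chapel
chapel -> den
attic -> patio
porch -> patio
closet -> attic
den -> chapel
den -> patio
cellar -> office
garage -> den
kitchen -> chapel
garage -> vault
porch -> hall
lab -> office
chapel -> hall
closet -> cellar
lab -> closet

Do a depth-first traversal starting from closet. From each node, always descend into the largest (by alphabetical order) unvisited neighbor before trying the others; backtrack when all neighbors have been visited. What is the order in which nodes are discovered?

closet library kitchen patio hall sauna lab vault office garage den chapel cellar porch attic

Visit closet
closet → library
closet → kitchen
kitchen → patio
patio → hall
hall → sauna
sauna → lab
lab → vault
lab → office
lab → garage
garage → den
den → chapel
closet → cellar
cellar → porch
closet → attic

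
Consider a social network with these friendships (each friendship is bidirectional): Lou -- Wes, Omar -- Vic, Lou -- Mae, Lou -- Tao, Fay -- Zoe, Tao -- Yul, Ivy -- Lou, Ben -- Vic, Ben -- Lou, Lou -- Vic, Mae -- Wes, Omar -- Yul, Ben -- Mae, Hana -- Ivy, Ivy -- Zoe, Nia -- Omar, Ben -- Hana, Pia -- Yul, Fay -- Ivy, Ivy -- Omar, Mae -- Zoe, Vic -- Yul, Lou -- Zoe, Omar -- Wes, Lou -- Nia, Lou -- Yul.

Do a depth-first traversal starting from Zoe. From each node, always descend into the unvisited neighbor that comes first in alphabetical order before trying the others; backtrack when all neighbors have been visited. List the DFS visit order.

Visit Zoe
Zoe → Fay
Fay → Ivy
Ivy → Hana
Hana → Ben
Ben → Lou
Lou → Mae
Mae → Wes
Wes → Omar
Omar → Nia
Omar → Vic
Vic → Yul
Yul → Pia
Yul → Tao

Zoe, Fay, Ivy, Hana, Ben, Lou, Mae, Wes, Omar, Nia, Vic, Yul, Pia, Tao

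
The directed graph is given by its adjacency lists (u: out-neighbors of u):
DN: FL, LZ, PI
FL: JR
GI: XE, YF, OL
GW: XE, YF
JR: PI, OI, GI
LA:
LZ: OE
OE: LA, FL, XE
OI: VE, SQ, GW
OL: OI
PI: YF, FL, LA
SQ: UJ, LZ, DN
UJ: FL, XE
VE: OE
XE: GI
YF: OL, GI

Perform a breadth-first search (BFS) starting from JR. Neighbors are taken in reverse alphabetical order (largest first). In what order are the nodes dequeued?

Visit JR; enqueue PI, OI, GI → queue [PI, OI, GI]
Visit PI; enqueue YF, LA, FL → queue [OI, GI, YF, LA, FL]
Visit OI; enqueue VE, SQ, GW → queue [GI, YF, LA, FL, VE, SQ, GW]
Visit GI; enqueue XE, OL → queue [YF, LA, FL, VE, SQ, GW, XE, OL]
Visit YF → queue [LA, FL, VE, SQ, GW, XE, OL]
Visit LA → queue [FL, VE, SQ, GW, XE, OL]
Visit FL → queue [VE, SQ, GW, XE, OL]
Visit VE; enqueue OE → queue [SQ, GW, XE, OL, OE]
Visit SQ; enqueue UJ, LZ, DN → queue [GW, XE, OL, OE, UJ, LZ, DN]
Visit GW → queue [XE, OL, OE, UJ, LZ, DN]
Visit XE → queue [OL, OE, UJ, LZ, DN]
Visit OL → queue [OE, UJ, LZ, DN]
Visit OE → queue [UJ, LZ, DN]
Visit UJ → queue [LZ, DN]
Visit LZ → queue [DN]
Visit DN → queue []

JR -> PI -> OI -> GI -> YF -> LA -> FL -> VE -> SQ -> GW -> XE -> OL -> OE -> UJ -> LZ -> DN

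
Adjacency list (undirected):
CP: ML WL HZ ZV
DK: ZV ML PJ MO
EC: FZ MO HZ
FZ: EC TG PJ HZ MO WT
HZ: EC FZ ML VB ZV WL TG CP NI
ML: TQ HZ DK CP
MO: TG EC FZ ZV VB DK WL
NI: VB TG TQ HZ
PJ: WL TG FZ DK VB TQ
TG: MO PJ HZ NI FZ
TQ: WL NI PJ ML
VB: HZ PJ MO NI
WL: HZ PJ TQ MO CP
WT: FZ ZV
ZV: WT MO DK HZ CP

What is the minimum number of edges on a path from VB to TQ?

2

Level 0: VB
Level 1: HZ, MO, NI, PJ
Level 2: CP, DK, EC, FZ, ML, TG, TQ, WL, ZV
Level 3: WT
TQ first appears at level 2.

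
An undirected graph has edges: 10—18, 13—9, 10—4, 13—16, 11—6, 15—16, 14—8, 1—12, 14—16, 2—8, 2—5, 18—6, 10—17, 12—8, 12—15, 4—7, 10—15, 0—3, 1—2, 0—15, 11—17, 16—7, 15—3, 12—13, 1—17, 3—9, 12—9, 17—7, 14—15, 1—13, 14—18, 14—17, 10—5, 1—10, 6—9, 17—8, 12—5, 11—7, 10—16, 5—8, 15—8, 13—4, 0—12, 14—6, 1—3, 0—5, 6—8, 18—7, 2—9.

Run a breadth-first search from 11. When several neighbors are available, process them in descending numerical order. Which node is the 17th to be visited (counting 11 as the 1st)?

13

Visit 11; enqueue 17, 7, 6 → queue [17, 7, 6]
Visit 17; enqueue 14, 10, 8, 1 → queue [7, 6, 14, 10, 8, 1]
Visit 7; enqueue 18, 16, 4 → queue [6, 14, 10, 8, 1, 18, 16, 4]
Visit 6; enqueue 9 → queue [14, 10, 8, 1, 18, 16, 4, 9]
Visit 14; enqueue 15 → queue [10, 8, 1, 18, 16, 4, 9, 15]
Visit 10; enqueue 5 → queue [8, 1, 18, 16, 4, 9, 15, 5]
Visit 8; enqueue 12, 2 → queue [1, 18, 16, 4, 9, 15, 5, 12, 2]
Visit 1; enqueue 13, 3 → queue [18, 16, 4, 9, 15, 5, 12, 2, 13, 3]
Visit 18 → queue [16, 4, 9, 15, 5, 12, 2, 13, 3]
Visit 16 → queue [4, 9, 15, 5, 12, 2, 13, 3]
Visit 4 → queue [9, 15, 5, 12, 2, 13, 3]
Visit 9 → queue [15, 5, 12, 2, 13, 3]
Visit 15; enqueue 0 → queue [5, 12, 2, 13, 3, 0]
Visit 5 → queue [12, 2, 13, 3, 0]
Visit 12 → queue [2, 13, 3, 0]
Visit 2 → queue [13, 3, 0]
Visit 13 → queue [3, 0]
Visit 3 → queue [0]
Visit 0 → queue []

Visit order: 11, 17, 7, 6, 14, 10, 8, 1, 18, 16, 4, 9, 15, 5, 12, 2, 13, 3, 0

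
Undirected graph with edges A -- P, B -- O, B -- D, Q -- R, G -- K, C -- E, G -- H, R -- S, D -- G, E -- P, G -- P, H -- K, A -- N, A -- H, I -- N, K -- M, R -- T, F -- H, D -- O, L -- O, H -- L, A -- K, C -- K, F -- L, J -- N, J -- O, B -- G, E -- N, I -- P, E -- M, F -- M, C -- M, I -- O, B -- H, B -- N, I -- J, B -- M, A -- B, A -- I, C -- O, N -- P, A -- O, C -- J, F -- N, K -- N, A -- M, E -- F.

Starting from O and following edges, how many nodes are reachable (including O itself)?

16

BFS from O visits: O, A, B, C, D, I, J, L, H, K, M, N, P, G, E, F
Reachable nodes: 16 of 20 total.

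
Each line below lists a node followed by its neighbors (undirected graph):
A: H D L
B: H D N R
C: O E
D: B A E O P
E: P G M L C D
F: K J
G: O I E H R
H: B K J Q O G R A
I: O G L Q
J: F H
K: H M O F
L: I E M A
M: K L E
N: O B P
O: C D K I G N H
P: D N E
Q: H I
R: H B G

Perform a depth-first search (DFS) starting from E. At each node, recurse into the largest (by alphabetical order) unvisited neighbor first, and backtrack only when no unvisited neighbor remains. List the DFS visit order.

E → P → N → O → K → M → L → I → Q → H → R → G → B → D → A → J → F → C

Visit E
E → P
P → N
N → O
O → K
K → M
M → L
L → I
I → Q
Q → H
H → R
R → G
R → B
B → D
D → A
H → J
J → F
O → C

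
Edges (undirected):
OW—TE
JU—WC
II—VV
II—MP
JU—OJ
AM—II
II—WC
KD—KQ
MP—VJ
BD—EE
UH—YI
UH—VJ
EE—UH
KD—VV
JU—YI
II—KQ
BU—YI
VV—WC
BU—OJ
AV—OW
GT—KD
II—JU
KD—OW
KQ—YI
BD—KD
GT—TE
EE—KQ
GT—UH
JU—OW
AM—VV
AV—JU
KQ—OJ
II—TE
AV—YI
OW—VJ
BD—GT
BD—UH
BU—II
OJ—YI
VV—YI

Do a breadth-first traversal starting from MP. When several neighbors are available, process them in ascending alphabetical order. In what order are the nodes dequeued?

Visit MP; enqueue II, VJ → queue [II, VJ]
Visit II; enqueue AM, BU, JU, KQ, TE, VV, WC → queue [VJ, AM, BU, JU, KQ, TE, VV, WC]
Visit VJ; enqueue OW, UH → queue [AM, BU, JU, KQ, TE, VV, WC, OW, UH]
Visit AM → queue [BU, JU, KQ, TE, VV, WC, OW, UH]
Visit BU; enqueue OJ, YI → queue [JU, KQ, TE, VV, WC, OW, UH, OJ, YI]
Visit JU; enqueue AV → queue [KQ, TE, VV, WC, OW, UH, OJ, YI, AV]
Visit KQ; enqueue EE, KD → queue [TE, VV, WC, OW, UH, OJ, YI, AV, EE, KD]
Visit TE; enqueue GT → queue [VV, WC, OW, UH, OJ, YI, AV, EE, KD, GT]
Visit VV → queue [WC, OW, UH, OJ, YI, AV, EE, KD, GT]
Visit WC → queue [OW, UH, OJ, YI, AV, EE, KD, GT]
Visit OW → queue [UH, OJ, YI, AV, EE, KD, GT]
Visit UH; enqueue BD → queue [OJ, YI, AV, EE, KD, GT, BD]
Visit OJ → queue [YI, AV, EE, KD, GT, BD]
Visit YI → queue [AV, EE, KD, GT, BD]
Visit AV → queue [EE, KD, GT, BD]
Visit EE → queue [KD, GT, BD]
Visit KD → queue [GT, BD]
Visit GT → queue [BD]
Visit BD → queue []

MP, II, VJ, AM, BU, JU, KQ, TE, VV, WC, OW, UH, OJ, YI, AV, EE, KD, GT, BD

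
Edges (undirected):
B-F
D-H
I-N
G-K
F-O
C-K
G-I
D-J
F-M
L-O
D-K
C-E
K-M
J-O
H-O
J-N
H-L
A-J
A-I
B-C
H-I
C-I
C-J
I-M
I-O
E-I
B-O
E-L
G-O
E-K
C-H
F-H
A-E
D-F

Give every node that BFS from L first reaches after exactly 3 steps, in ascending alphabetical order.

M, N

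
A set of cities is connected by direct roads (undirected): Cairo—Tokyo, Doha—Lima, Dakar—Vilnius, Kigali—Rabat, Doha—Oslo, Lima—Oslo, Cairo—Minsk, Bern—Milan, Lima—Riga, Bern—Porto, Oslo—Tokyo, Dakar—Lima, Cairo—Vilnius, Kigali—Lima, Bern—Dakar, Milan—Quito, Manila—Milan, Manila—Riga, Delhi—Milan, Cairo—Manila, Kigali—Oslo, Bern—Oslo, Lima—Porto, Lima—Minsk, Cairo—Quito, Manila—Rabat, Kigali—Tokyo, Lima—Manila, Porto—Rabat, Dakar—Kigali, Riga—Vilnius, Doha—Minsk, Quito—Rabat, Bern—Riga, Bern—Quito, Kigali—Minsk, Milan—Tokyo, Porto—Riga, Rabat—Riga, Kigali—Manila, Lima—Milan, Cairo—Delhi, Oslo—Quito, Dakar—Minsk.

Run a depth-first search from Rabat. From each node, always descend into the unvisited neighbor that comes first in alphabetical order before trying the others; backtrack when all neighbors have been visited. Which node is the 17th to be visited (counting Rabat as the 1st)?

Visit Rabat
Rabat → Kigali
Kigali → Dakar
Dakar → Bern
Bern → Milan
Milan → Delhi
Delhi → Cairo
Cairo → Manila
Manila → Lima
Lima → Doha
Doha → Minsk
Doha → Oslo
Oslo → Quito
Oslo → Tokyo
Lima → Porto
Porto → Riga
Riga → Vilnius

Visit order: Rabat, Kigali, Dakar, Bern, Milan, Delhi, Cairo, Manila, Lima, Doha, Minsk, Oslo, Quito, Tokyo, Porto, Riga, Vilnius

Vilnius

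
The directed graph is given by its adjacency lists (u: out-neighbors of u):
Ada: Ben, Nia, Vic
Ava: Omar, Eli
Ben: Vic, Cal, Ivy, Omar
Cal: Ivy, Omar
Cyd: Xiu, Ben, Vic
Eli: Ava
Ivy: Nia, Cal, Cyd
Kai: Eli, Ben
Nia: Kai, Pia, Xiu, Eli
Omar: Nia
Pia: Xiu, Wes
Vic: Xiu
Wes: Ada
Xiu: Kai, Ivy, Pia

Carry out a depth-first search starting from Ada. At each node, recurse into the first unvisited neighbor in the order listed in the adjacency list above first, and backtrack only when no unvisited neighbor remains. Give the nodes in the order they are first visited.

Visit Ada
Ada → Ben
Ben → Vic
Vic → Xiu
Xiu → Kai
Kai → Eli
Eli → Ava
Ava → Omar
Omar → Nia
Nia → Pia
Pia → Wes
Xiu → Ivy
Ivy → Cal
Ivy → Cyd

Ada, Ben, Vic, Xiu, Kai, Eli, Ava, Omar, Nia, Pia, Wes, Ivy, Cal, Cyd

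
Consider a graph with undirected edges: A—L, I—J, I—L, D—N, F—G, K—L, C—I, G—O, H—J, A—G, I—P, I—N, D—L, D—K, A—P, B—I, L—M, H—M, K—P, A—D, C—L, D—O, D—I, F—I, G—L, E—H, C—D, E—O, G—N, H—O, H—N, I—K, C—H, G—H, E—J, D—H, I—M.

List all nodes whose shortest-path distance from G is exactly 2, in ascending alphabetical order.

C, D, E, I, J, K, M, P

Level 0: G
Level 1: A, F, H, L, N, O
Level 2: C, D, E, I, J, K, M, P
Level 3: B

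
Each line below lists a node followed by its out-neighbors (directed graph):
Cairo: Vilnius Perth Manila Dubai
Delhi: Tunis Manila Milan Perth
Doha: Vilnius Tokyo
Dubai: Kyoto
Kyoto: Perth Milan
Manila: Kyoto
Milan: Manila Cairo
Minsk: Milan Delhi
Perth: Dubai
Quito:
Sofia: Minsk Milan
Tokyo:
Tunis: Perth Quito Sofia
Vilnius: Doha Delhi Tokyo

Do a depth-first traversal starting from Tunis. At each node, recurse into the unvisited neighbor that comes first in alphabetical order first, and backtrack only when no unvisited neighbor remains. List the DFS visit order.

Tunis → Perth → Dubai → Kyoto → Milan → Cairo → Manila → Vilnius → Delhi → Doha → Tokyo → Quito → Sofia → Minsk

Visit Tunis
Tunis → Perth
Perth → Dubai
Dubai → Kyoto
Kyoto → Milan
Milan → Cairo
Cairo → Manila
Cairo → Vilnius
Vilnius → Delhi
Vilnius → Doha
Doha → Tokyo
Tunis → Quito
Tunis → Sofia
Sofia → Minsk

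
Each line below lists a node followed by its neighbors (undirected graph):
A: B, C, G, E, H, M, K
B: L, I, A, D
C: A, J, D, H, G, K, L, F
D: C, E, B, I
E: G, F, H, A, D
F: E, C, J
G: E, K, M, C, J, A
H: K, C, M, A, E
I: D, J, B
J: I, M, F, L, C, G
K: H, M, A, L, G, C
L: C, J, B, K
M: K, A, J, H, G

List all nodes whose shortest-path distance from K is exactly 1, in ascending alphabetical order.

Level 0: K
Level 1: A, C, G, H, L, M
Level 2: B, D, E, F, J
Level 3: I

A, C, G, H, L, M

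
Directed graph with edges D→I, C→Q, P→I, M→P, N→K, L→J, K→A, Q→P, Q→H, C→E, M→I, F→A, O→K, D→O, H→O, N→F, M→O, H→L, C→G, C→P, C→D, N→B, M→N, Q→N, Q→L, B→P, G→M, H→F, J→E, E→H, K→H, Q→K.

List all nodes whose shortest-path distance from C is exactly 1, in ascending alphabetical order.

Level 0: C
Level 1: D, E, G, P, Q
Level 2: H, I, K, L, M, N, O
Level 3: A, B, F, J

D, E, G, P, Q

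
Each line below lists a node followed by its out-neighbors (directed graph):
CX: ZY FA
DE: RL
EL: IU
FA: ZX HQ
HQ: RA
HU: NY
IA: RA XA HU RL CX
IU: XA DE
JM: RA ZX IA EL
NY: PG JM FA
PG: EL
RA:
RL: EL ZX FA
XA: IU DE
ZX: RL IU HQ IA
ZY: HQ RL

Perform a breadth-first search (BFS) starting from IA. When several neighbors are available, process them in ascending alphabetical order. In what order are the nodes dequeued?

IA, CX, HU, RA, RL, XA, FA, ZY, NY, EL, ZX, DE, IU, HQ, JM, PG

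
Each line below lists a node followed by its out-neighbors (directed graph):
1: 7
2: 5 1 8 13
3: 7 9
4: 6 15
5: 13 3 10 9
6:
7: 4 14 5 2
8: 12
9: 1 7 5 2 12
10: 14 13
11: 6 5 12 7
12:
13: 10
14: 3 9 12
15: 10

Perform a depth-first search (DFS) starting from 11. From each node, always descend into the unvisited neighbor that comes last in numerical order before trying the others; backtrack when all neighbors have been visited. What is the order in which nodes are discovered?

11 -> 12 -> 7 -> 14 -> 9 -> 5 -> 13 -> 10 -> 3 -> 2 -> 8 -> 1 -> 4 -> 15 -> 6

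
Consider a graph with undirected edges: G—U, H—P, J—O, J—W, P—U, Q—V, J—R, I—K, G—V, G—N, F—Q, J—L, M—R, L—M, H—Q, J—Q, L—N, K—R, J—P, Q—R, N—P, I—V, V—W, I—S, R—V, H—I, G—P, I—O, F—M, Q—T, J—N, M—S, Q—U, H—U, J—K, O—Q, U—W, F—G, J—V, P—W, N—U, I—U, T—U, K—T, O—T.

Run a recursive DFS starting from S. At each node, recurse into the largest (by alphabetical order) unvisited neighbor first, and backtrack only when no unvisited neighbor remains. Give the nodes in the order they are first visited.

Visit S
S → M
M → R
R → V
V → W
W → U
U → T
T → Q
Q → O
O → J
J → P
P → N
N → L
N → G
G → F
P → H
H → I
I → K

S, M, R, V, W, U, T, Q, O, J, P, N, L, G, F, H, I, K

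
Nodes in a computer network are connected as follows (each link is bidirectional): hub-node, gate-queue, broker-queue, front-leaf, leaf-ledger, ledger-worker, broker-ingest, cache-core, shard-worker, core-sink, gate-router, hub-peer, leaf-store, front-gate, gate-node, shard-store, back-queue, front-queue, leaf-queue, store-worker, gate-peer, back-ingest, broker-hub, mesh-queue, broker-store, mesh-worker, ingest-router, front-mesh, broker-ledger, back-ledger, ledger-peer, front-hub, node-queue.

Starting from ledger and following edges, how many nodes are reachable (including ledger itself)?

BFS from ledger visits: ledger, back, broker, leaf, peer, worker, ingest, queue, hub, store, front, gate, mesh, shard, router, node
Reachable nodes: 16 of 19 total.

16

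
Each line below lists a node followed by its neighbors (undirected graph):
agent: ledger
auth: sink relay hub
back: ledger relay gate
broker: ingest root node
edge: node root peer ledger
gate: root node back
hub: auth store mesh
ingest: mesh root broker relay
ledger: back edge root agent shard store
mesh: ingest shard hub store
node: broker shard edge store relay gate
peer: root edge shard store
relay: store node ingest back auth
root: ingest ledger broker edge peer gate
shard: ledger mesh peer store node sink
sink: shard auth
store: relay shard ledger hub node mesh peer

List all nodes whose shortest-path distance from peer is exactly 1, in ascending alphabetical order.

edge, root, shard, store

Level 0: peer
Level 1: edge, root, shard, store
Level 2: broker, gate, hub, ingest, ledger, mesh, node, relay, sink
Level 3: agent, auth, back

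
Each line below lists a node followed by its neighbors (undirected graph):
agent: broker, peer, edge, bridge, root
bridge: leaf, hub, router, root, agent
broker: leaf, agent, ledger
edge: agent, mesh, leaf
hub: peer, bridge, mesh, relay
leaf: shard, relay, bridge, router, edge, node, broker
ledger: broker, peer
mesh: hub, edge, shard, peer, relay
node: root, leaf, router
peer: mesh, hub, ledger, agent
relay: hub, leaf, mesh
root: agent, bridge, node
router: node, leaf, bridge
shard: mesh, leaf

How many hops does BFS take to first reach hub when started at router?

Level 0: router
Level 1: bridge, leaf, node
Level 2: agent, broker, edge, hub, relay, root, shard
Level 3: ledger, mesh, peer
hub first appears at level 2.

2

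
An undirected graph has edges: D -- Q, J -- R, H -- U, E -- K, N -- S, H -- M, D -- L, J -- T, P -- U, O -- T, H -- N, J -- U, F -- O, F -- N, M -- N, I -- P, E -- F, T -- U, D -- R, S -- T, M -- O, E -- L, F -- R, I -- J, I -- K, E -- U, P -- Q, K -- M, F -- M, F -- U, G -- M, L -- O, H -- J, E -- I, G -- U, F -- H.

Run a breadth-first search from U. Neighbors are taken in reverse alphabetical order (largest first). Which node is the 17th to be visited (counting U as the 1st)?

Visit U; enqueue T, P, J, H, G, F, E → queue [T, P, J, H, G, F, E]
Visit T; enqueue S, O → queue [P, J, H, G, F, E, S, O]
Visit P; enqueue Q, I → queue [J, H, G, F, E, S, O, Q, I]
Visit J; enqueue R → queue [H, G, F, E, S, O, Q, I, R]
Visit H; enqueue N, M → queue [G, F, E, S, O, Q, I, R, N, M]
Visit G → queue [F, E, S, O, Q, I, R, N, M]
Visit F → queue [E, S, O, Q, I, R, N, M]
Visit E; enqueue L, K → queue [S, O, Q, I, R, N, M, L, K]
Visit S → queue [O, Q, I, R, N, M, L, K]
Visit O → queue [Q, I, R, N, M, L, K]
Visit Q; enqueue D → queue [I, R, N, M, L, K, D]
Visit I → queue [R, N, M, L, K, D]
Visit R → queue [N, M, L, K, D]
Visit N → queue [M, L, K, D]
Visit M → queue [L, K, D]
Visit L → queue [K, D]
Visit K → queue [D]
Visit D → queue []

Visit order: U, T, P, J, H, G, F, E, S, O, Q, I, R, N, M, L, K, D

K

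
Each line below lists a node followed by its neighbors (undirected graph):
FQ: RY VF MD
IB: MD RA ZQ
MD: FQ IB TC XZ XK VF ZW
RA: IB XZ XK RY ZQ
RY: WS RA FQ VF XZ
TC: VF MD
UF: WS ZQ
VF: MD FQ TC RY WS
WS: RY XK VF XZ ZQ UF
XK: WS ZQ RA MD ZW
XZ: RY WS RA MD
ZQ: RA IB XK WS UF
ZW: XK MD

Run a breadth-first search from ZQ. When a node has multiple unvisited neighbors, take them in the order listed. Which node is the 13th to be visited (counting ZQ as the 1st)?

Visit ZQ; enqueue RA, IB, XK, WS, UF → queue [RA, IB, XK, WS, UF]
Visit RA; enqueue XZ, RY → queue [IB, XK, WS, UF, XZ, RY]
Visit IB; enqueue MD → queue [XK, WS, UF, XZ, RY, MD]
Visit XK; enqueue ZW → queue [WS, UF, XZ, RY, MD, ZW]
Visit WS; enqueue VF → queue [UF, XZ, RY, MD, ZW, VF]
Visit UF → queue [XZ, RY, MD, ZW, VF]
Visit XZ → queue [RY, MD, ZW, VF]
Visit RY; enqueue FQ → queue [MD, ZW, VF, FQ]
Visit MD; enqueue TC → queue [ZW, VF, FQ, TC]
Visit ZW → queue [VF, FQ, TC]
Visit VF → queue [FQ, TC]
Visit FQ → queue [TC]
Visit TC → queue []

Visit order: ZQ, RA, IB, XK, WS, UF, XZ, RY, MD, ZW, VF, FQ, TC

TC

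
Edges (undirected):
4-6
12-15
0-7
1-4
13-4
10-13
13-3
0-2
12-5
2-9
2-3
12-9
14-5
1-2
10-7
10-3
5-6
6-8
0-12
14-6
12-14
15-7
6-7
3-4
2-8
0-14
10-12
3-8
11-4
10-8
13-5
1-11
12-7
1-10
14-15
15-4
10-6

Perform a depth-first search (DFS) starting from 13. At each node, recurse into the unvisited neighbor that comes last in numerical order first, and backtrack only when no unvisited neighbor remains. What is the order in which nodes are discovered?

13, 10, 12, 15, 14, 6, 8, 3, 4, 11, 1, 2, 9, 0, 7, 5

Visit 13
13 → 10
10 → 12
12 → 15
15 → 14
14 → 6
6 → 8
8 → 3
3 → 4
4 → 11
11 → 1
1 → 2
2 → 9
2 → 0
0 → 7
6 → 5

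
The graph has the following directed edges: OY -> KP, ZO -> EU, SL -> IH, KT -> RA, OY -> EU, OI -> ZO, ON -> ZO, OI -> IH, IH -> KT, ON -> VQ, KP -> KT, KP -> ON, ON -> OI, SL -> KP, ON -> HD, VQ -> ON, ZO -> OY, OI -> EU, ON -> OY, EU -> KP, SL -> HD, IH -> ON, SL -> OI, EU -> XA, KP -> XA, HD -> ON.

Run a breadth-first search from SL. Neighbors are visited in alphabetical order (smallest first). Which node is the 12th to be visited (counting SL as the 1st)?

VQ

Visit SL; enqueue HD, IH, KP, OI → queue [HD, IH, KP, OI]
Visit HD; enqueue ON → queue [IH, KP, OI, ON]
Visit IH; enqueue KT → queue [KP, OI, ON, KT]
Visit KP; enqueue XA → queue [OI, ON, KT, XA]
Visit OI; enqueue EU, ZO → queue [ON, KT, XA, EU, ZO]
Visit ON; enqueue OY, VQ → queue [KT, XA, EU, ZO, OY, VQ]
Visit KT; enqueue RA → queue [XA, EU, ZO, OY, VQ, RA]
Visit XA → queue [EU, ZO, OY, VQ, RA]
Visit EU → queue [ZO, OY, VQ, RA]
Visit ZO → queue [OY, VQ, RA]
Visit OY → queue [VQ, RA]
Visit VQ → queue [RA]
Visit RA → queue []

Visit order: SL, HD, IH, KP, OI, ON, KT, XA, EU, ZO, OY, VQ, RA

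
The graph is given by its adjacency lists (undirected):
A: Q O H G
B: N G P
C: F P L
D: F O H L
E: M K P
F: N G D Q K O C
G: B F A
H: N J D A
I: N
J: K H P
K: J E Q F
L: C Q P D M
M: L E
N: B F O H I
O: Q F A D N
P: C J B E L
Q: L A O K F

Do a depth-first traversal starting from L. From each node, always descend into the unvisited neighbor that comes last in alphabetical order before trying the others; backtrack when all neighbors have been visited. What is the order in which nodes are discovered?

L → Q → O → N → I → H → J → P → E → M → K → F → G → B → A → D → C

Visit L
L → Q
Q → O
O → N
N → I
N → H
H → J
J → P
P → E
E → M
E → K
K → F
F → G
G → B
G → A
F → D
F → C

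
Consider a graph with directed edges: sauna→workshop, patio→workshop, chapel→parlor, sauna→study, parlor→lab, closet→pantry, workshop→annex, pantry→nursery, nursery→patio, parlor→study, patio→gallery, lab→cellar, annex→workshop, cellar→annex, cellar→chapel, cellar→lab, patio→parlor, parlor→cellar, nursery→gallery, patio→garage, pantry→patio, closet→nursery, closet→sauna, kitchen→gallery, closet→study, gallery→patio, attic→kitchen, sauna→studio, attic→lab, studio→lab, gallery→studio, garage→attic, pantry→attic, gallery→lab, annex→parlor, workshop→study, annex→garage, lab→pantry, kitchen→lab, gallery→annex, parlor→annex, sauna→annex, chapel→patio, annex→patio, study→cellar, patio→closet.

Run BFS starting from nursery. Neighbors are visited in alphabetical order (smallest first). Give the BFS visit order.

nursery, gallery, patio, annex, lab, studio, closet, garage, parlor, workshop, cellar, pantry, sauna, study, attic, chapel, kitchen

Visit nursery; enqueue gallery, patio → queue [gallery, patio]
Visit gallery; enqueue annex, lab, studio → queue [patio, annex, lab, studio]
Visit patio; enqueue closet, garage, parlor, workshop → queue [annex, lab, studio, closet, garage, parlor, workshop]
Visit annex → queue [lab, studio, closet, garage, parlor, workshop]
Visit lab; enqueue cellar, pantry → queue [studio, closet, garage, parlor, workshop, cellar, pantry]
Visit studio → queue [closet, garage, parlor, workshop, cellar, pantry]
Visit closet; enqueue sauna, study → queue [garage, parlor, workshop, cellar, pantry, sauna, study]
Visit garage; enqueue attic → queue [parlor, workshop, cellar, pantry, sauna, study, attic]
Visit parlor → queue [workshop, cellar, pantry, sauna, study, attic]
Visit workshop → queue [cellar, pantry, sauna, study, attic]
Visit cellar; enqueue chapel → queue [pantry, sauna, study, attic, chapel]
Visit pantry → queue [sauna, study, attic, chapel]
Visit sauna → queue [study, attic, chapel]
Visit study → queue [attic, chapel]
Visit attic; enqueue kitchen → queue [chapel, kitchen]
Visit chapel → queue [kitchen]
Visit kitchen → queue []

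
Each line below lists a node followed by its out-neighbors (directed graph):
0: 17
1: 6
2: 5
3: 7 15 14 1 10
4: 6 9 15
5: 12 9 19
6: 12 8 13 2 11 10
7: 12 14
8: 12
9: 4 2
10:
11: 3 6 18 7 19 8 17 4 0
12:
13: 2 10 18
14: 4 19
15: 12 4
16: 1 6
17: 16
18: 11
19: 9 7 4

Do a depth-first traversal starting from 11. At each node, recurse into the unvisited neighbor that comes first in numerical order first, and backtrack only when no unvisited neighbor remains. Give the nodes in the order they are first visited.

11 0 17 16 1 6 2 5 9 4 15 12 19 7 14 8 10 13 18 3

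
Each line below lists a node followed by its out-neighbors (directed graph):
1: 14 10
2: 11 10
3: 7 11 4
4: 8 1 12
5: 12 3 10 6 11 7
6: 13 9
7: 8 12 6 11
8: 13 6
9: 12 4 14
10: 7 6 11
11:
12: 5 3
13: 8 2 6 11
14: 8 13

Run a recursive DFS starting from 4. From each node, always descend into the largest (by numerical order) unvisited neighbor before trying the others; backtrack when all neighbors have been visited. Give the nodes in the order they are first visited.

4, 12, 5, 11, 10, 7, 8, 13, 6, 9, 14, 2, 3, 1

Visit 4
4 → 12
12 → 5
5 → 11
5 → 10
10 → 7
7 → 8
8 → 13
13 → 6
6 → 9
9 → 14
13 → 2
5 → 3
4 → 1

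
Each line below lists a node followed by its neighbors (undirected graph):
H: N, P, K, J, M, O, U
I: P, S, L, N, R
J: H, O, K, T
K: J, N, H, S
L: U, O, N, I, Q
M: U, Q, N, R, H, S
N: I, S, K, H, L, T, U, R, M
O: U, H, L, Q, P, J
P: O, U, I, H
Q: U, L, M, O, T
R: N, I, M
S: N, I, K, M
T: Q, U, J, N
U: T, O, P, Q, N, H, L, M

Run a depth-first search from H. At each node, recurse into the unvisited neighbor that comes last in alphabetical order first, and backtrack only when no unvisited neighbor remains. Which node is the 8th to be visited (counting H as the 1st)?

Visit H
H → U
U → T
T → Q
Q → O
O → P
P → I
I → S
S → N
N → R
R → M
N → L
N → K
K → J

Visit order: H, U, T, Q, O, P, I, S, N, R, M, L, K, J

S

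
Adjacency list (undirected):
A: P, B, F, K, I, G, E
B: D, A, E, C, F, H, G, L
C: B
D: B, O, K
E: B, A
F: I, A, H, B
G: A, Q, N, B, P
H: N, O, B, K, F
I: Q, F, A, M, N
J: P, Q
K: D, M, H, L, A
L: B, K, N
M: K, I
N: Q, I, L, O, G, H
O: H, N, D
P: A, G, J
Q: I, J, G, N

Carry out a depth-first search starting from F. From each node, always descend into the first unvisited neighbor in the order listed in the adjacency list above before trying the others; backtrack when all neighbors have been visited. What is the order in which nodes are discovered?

Visit F
F → I
I → Q
Q → J
J → P
P → A
A → B
B → D
D → O
O → H
H → N
N → L
L → K
K → M
N → G
B → E
B → C

F, I, Q, J, P, A, B, D, O, H, N, L, K, M, G, E, C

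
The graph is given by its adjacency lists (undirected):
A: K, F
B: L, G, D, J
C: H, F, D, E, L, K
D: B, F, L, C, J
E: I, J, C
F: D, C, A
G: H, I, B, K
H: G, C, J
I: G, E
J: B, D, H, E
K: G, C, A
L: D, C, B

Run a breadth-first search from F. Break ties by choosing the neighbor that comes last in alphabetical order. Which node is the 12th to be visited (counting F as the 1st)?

Visit F; enqueue D, C, A → queue [D, C, A]
Visit D; enqueue L, J, B → queue [C, A, L, J, B]
Visit C; enqueue K, H, E → queue [A, L, J, B, K, H, E]
Visit A → queue [L, J, B, K, H, E]
Visit L → queue [J, B, K, H, E]
Visit J → queue [B, K, H, E]
Visit B; enqueue G → queue [K, H, E, G]
Visit K → queue [H, E, G]
Visit H → queue [E, G]
Visit E; enqueue I → queue [G, I]
Visit G → queue [I]
Visit I → queue []

Visit order: F, D, C, A, L, J, B, K, H, E, G, I

I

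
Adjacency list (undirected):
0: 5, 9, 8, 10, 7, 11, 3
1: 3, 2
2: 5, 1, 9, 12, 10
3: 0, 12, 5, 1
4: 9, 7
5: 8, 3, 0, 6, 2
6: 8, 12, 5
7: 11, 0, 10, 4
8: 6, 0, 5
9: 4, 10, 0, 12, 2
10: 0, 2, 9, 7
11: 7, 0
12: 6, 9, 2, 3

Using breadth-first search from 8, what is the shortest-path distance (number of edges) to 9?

Level 0: 8
Level 1: 0, 5, 6
Level 2: 2, 3, 7, 9, 10, 11, 12
Level 3: 1, 4
9 first appears at level 2.

2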